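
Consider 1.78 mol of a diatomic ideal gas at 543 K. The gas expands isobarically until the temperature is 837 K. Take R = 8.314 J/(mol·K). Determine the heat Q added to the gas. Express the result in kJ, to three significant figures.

Q ≈ 15.2 kJ

Isobaric: W = nRΔT = (1.78)(8.314)(294) = 4351 J.
ΔU = nCᵥΔT with Cᵥ = 5R/2: ΔU = (1.78)(20.79)(294) = 10877 J.
Q = ΔU + W = 10877 + 4351 = 15228 J.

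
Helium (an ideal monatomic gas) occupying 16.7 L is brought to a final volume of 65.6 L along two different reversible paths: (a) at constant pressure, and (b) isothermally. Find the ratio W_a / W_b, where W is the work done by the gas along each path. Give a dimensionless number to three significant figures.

W_a / W_b ≈ 2.14

Path (a) isobaric: W = P₁(V₂ − V₁) → W_a/(P₁V₁) = 2.928.
Path (b) isothermal: W = P₁V₁ ln(V₂/V₁) → W_b/(P₁V₁) = 1.368.
W_a / W_b = 2.928 / 1.368 = 2.14.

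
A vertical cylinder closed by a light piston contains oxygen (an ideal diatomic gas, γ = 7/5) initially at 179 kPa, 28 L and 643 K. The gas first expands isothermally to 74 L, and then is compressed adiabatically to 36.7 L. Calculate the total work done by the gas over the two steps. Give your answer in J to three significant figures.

Step 1 (isothermal): W = P₁V₁ ln(V₂/V₁) = (5012) ln(74/28) = 4871 J.
After step 1: P = 67.73 kPa, V = 74 L, T = 643 K.
Step 2 (adiabatic): W = (P₁V₁ − P₂V₂)/(γ−1) = (5012 − 6635)/0.4 = -4057 J.
W_total = 4871 − 4057 = 813.6 J.

W_total ≈ 814 J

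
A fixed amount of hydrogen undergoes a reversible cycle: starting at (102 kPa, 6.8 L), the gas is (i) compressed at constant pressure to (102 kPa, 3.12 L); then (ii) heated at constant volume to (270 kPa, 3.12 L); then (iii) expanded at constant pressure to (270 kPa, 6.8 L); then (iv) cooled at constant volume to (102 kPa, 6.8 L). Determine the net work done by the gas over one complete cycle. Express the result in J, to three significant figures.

Constant-volume legs do no work.
W(i) = (102)(3.12 − 6.8) = -375.4 J; W(iii) = (270)(6.8 − 3.12) = 993.6 J.
W_net = -375.4 + 993.6 = 618.2 J (the clockwise enclosed area).

W_net ≈ 618 J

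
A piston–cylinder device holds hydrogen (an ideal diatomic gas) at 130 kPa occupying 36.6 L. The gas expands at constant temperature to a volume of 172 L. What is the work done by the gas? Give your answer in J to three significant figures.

W ≈ 7360 J

Isothermal: W = nRT ln(V₂/V₁) = P₁V₁ ln(V₂/V₁).
P₁V₁ = (130 kPa)(36.6 L) = 4758 J.
W = 4758 × ln(172/36.6) = 4758 × 1.547
W_by_gas = 7363 J.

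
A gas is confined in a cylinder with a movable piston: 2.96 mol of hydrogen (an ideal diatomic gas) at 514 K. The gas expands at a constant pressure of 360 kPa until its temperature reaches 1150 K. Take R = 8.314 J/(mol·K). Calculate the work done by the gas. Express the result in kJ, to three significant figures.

W ≈ 15.7 kJ

Isobaric: W = P ΔV = nR ΔT.
W = (2.96)(8.314)(1150 − 514) = 15652 J.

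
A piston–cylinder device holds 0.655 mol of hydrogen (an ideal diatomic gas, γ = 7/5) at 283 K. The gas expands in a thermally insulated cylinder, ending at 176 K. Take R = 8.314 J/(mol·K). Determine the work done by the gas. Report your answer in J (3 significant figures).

W ≈ 1460 J

Adiabatic ⇒ Q = 0, so W_by = −ΔU = nCᵥ(T₁ − T₂).
Cᵥ = 5R/2 = 20.79 J/(mol·K).
W = (0.655)(20.79)(283 − 176) = 1457 J.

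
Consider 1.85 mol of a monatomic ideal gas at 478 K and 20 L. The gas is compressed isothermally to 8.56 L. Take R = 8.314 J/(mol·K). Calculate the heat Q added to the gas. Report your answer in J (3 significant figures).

Q ≈ -6240 J

Isothermal ⇒ ΔU = 0, so Q = W = nRT ln(V₂/V₁).
Q = (1.85)(8.314)(478) ln(8.56/20) = 7352 × -0.8486 = -6239 J.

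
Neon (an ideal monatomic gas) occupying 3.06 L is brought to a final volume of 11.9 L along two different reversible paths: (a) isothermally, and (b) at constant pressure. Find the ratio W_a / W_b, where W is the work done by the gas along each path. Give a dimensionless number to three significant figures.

Path (a) isothermal: W = P₁V₁ ln(V₂/V₁) → W_a/(P₁V₁) = 1.358.
Path (b) isobaric: W = P₁(V₂ − V₁) → W_b/(P₁V₁) = 2.889.
W_a / W_b = 1.358 / 2.889 = 0.4701.

W_a / W_b ≈ 0.470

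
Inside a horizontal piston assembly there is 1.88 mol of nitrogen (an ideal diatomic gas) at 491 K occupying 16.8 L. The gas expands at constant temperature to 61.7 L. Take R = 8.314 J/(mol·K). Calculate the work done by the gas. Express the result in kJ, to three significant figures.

W ≈ 9.98 kJ

Isothermal: W = nRT ln(V₂/V₁).
W = (1.88)(8.314)(491) × ln(61.7/16.8)
  = 7674 × 1.301
W_by_gas = 9984 J.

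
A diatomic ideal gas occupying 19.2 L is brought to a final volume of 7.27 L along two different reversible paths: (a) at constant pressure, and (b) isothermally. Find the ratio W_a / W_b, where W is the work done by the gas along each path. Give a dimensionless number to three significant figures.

W_a / W_b ≈ 0.640

Path (a) isobaric: W = P₁(V₂ − V₁) → W_a/(P₁V₁) = -0.6214.
Path (b) isothermal: W = P₁V₁ ln(V₂/V₁) → W_b/(P₁V₁) = -0.9712.
W_a / W_b = -0.6214 / -0.9712 = 0.6398.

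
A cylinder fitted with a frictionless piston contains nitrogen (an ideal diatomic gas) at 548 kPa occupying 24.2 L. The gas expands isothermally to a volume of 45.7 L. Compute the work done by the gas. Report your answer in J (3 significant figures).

Isothermal: W = nRT ln(V₂/V₁) = P₁V₁ ln(V₂/V₁).
P₁V₁ = (548 kPa)(24.2 L) = 13262 J.
W = 13262 × ln(45.7/24.2) = 13262 × 0.6357
W_by_gas = 8431 J.

W ≈ 8430 J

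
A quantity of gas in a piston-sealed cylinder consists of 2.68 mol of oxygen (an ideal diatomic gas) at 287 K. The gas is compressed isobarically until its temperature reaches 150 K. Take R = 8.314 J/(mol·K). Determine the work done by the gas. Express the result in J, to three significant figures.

Isobaric: W = P ΔV = nR ΔT.
W = (2.68)(8.314)(150 − 287) = -3053 J.

W ≈ -3050 J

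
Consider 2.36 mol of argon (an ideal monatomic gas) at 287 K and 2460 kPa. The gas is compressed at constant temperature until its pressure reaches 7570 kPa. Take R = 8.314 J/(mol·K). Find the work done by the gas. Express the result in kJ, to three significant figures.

Isothermal process: W = nRT ln(V₂/V₁) = nRT ln(P₁/P₂).
W = (2.36)(8.314)(287) × ln(2460/7570)
  = 5631 × ln(0.325) = 5631 × -1.124
W_by_gas = -6330 J.

W ≈ -6.33 kJ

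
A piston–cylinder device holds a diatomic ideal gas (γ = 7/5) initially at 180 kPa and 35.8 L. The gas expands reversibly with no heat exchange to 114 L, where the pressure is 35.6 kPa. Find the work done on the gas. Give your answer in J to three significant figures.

Adiabatic: W = (P₁V₁ − P₂V₂)/(γ − 1) with γ = 7/5.
P₁V₁ = 6444 J, P₂V₂ = 4058 J.
W = (6444 − 4058) / 0.4 = 5964 J.
Work on gas = −W_by = -5964 J.

W ≈ -5960 J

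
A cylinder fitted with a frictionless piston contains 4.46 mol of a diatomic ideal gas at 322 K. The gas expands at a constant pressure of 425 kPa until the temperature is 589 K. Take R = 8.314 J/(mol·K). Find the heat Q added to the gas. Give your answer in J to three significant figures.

Isobaric: W = nRΔT = (4.46)(8.314)(267) = 9900 J.
ΔU = nCᵥΔT with Cᵥ = 5R/2: ΔU = (4.46)(20.79)(267) = 24751 J.
Q = ΔU + W = 24751 + 9900 = 34652 J.

Q ≈ 34700 J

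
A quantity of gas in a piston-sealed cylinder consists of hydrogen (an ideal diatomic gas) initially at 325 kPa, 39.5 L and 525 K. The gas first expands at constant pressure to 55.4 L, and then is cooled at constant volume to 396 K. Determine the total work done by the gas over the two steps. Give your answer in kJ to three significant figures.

Step 1 (isobaric): W = PΔV = (325 kPa)(55.4 − 39.5 L) = 5167 J.
Step 2 (isochoric): W = 0 (constant volume).
W_total = 5167 + 0 = 5167 J.

W_total ≈ 5.17 kJ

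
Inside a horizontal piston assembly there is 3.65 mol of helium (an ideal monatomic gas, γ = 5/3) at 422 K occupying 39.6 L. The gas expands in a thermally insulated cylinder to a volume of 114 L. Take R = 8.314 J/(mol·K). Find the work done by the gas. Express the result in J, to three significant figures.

W ≈ 9720 J

Adiabatic: TV^(γ−1) = const with γ = 5/3.
T₂ = T₁ (V₁/V₂)^(γ−1) = 422 × (39.6/114)^0.667 = 422 × 0.4942 = 208.5 K.
W_by = nCᵥ(T₁ − T₂) = (3.65)(12.47)(422 − 208.5) = 9717 J.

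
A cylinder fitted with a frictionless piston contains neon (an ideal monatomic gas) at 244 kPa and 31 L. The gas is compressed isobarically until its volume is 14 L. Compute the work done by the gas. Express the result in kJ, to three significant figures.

Isobaric: W = P ΔV.
W = (244 kPa)(14 − 31 L) = (244)(-17) = -4148 J.

W ≈ -4.15 kJ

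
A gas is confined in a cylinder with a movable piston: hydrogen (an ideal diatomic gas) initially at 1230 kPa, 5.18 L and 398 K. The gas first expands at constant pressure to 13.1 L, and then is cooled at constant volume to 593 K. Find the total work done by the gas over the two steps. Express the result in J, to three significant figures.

W_total ≈ 9740 J

Step 1 (isobaric): W = PΔV = (1230 kPa)(13.1 − 5.18 L) = 9742 J.
Step 2 (isochoric): W = 0 (constant volume).
W_total = 9742 + 0 = 9742 J.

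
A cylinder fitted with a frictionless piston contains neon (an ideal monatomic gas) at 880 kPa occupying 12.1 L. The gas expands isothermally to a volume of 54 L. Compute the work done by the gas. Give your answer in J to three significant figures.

Isothermal: W = nRT ln(V₂/V₁) = P₁V₁ ln(V₂/V₁).
P₁V₁ = (880 kPa)(12.1 L) = 10648 J.
W = 10648 × ln(54/12.1) = 10648 × 1.496
W_by_gas = 15927 J.

W ≈ 15900 J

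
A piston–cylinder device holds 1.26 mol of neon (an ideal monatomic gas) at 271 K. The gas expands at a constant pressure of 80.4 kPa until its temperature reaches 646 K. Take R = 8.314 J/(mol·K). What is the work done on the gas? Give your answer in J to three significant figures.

Isobaric: W = P ΔV = nR ΔT.
W = (1.26)(8.314)(646 − 271) = 3928 J.
Work on gas = −W_by = -3928 J.

W ≈ -3930 J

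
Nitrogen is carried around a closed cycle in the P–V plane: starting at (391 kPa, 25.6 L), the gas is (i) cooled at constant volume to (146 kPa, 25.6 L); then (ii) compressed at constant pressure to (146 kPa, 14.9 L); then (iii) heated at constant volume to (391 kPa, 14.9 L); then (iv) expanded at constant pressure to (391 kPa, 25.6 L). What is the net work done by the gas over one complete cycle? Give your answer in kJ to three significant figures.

Constant-volume legs do no work.
W(ii) = (146)(14.9 − 25.6) = -1562 J; W(iv) = (391)(25.6 − 14.9) = 4184 J.
W_net = -1562 + 4184 = 2622 J (the clockwise enclosed area).

W_net ≈ 2.62 kJ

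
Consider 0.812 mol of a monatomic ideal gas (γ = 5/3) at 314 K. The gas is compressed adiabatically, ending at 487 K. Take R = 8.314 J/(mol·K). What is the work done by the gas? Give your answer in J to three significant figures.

Adiabatic ⇒ Q = 0, so W_by = −ΔU = nCᵥ(T₁ − T₂).
Cᵥ = 3R/2 = 12.47 J/(mol·K).
W = (0.812)(12.47)(314 − 487) = -1752 J.

W ≈ -1750 J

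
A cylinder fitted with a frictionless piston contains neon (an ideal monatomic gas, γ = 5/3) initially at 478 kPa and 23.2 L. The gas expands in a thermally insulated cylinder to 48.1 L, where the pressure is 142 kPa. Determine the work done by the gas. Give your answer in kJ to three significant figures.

Adiabatic: W = (P₁V₁ − P₂V₂)/(γ − 1) with γ = 5/3.
P₁V₁ = 11090 J, P₂V₂ = 6830 J.
W = (11090 − 6830) / 0.6667 = 6389 J.

W ≈ 6.39 kJ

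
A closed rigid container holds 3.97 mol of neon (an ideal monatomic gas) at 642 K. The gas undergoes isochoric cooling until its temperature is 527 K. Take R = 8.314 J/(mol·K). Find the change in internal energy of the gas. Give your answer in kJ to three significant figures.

Constant volume ⇒ W = 0, so Q = ΔU = nCᵥΔT with Cᵥ = 3R/2 = 12.47 J/(mol·K).
ΔU = (3.97)(12.47)(527 − 642) = -5694 J.

ΔU ≈ -5.69 kJ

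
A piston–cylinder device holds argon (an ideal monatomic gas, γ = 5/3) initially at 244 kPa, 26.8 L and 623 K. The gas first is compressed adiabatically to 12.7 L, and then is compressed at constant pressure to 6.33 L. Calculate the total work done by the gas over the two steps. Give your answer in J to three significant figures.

W_total ≈ -11700 J

Step 1 (adiabatic): W = (P₁V₁ − P₂V₂)/(γ−1) = (6539 − 10758)/0.667 = -6329 J.
After step 1: P = 847.1 kPa, V = 12.7 L, T = 1025 K.
Step 2 (isobaric): W = PΔV = (847.1 kPa)(6.33 − 12.7 L) = -5396 J.
W_total = -6329 − 5396 = -11725 J.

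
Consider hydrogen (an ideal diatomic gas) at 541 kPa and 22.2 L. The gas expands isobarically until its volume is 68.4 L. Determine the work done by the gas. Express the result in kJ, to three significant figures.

W ≈ 25.0 kJ

Isobaric: W = P ΔV.
W = (541 kPa)(68.4 − 22.2 L) = (541)(46.2) = 24994 J.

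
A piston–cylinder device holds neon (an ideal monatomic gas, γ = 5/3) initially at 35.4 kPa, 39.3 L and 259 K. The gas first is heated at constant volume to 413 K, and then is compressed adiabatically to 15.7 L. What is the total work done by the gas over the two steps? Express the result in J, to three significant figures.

W_total ≈ -2810 J

Step 1 (isochoric): W = 0 (constant volume).
After step 1: P = 56.45 kPa (V unchanged).
Step 2 (adiabatic): W = (P₁V₁ − P₂V₂)/(γ−1) = (2218 − 4090)/0.667 = -2807 J.
W_total = 0 − 2807 = -2807 J.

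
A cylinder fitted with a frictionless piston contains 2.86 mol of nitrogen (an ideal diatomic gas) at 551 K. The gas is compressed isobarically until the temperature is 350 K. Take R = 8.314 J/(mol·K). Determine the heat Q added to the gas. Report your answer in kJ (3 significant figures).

Isobaric: W = nRΔT = (2.86)(8.314)(-201) = -4779 J.
ΔU = nCᵥΔT with Cᵥ = 5R/2: ΔU = (2.86)(20.79)(-201) = -11948 J.
Q = ΔU + W = -11948 − 4779 = -16728 J.

Q ≈ -16.7 kJ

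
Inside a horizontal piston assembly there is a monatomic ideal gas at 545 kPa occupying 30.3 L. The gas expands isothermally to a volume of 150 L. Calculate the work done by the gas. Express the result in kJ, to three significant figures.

Isothermal: W = nRT ln(V₂/V₁) = P₁V₁ ln(V₂/V₁).
P₁V₁ = (545 kPa)(30.3 L) = 16514 J.
W = 16514 × ln(150/30.3) = 16514 × 1.599
W_by_gas = 26413 J.

W ≈ 26.4 kJ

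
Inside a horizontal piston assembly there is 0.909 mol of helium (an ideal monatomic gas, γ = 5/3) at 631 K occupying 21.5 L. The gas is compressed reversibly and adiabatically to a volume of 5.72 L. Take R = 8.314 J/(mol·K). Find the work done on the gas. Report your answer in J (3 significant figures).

W ≈ 10100 J

Adiabatic: TV^(γ−1) = const with γ = 5/3.
T₂ = T₁ (V₁/V₂)^(γ−1) = 631 × (21.5/5.72)^0.667 = 631 × 2.417 = 1525 K.
W_by = nCᵥ(T₁ − T₂) = (0.909)(12.47)(631 − 1525) = -10139 J.
Work on gas = −W_by = 10139 J.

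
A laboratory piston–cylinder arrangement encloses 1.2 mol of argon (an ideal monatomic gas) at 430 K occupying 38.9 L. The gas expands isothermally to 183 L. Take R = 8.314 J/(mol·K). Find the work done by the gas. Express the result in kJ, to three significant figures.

W ≈ 6.64 kJ

Isothermal: W = nRT ln(V₂/V₁).
W = (1.2)(8.314)(430) × ln(183/38.9)
  = 4290 × 1.548
W_by_gas = 6643 J.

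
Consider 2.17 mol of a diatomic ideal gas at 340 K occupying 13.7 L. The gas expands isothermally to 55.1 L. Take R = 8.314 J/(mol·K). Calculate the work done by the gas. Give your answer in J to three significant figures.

W ≈ 8540 J

Isothermal: W = nRT ln(V₂/V₁).
W = (2.17)(8.314)(340) × ln(55.1/13.7)
  = 6134 × 1.392
W_by_gas = 8537 J.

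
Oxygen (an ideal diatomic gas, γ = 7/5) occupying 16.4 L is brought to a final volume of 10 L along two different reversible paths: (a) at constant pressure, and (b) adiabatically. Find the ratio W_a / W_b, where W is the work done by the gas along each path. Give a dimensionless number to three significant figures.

Path (a) isobaric: W = P₁(V₂ − V₁) → W_a/(P₁V₁) = -0.3902.
Path (b) adiabatic: W = P₁V₁(1 − (V₁/V₂)^(γ−1))/(γ−1) → W_b/(P₁V₁) = -0.547.
W_a / W_b = -0.3902 / -0.547 = 0.7134.

W_a / W_b ≈ 0.713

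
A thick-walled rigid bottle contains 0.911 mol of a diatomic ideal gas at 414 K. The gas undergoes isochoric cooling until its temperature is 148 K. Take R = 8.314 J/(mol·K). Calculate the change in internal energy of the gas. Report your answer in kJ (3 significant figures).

Constant volume ⇒ W = 0, so Q = ΔU = nCᵥΔT with Cᵥ = 5R/2 = 20.79 J/(mol·K).
ΔU = (0.911)(20.79)(148 − 414) = -5037 J.

ΔU ≈ -5.04 kJ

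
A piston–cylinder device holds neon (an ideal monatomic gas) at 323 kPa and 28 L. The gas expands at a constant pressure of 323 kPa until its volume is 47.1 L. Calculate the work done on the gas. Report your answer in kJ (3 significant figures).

W ≈ -6.17 kJ

Isobaric: W = P ΔV.
W = (323 kPa)(47.1 − 28 L) = (323)(19.1) = 6169 J.
Work on gas = −W_by = -6169 J.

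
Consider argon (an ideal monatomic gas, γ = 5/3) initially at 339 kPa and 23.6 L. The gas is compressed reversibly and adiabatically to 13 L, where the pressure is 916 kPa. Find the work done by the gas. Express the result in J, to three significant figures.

W ≈ -5860 J

Adiabatic: W = (P₁V₁ − P₂V₂)/(γ − 1) with γ = 5/3.
P₁V₁ = 8000 J, P₂V₂ = 11908 J.
W = (8000 − 11908) / 0.6667 = -5861 J.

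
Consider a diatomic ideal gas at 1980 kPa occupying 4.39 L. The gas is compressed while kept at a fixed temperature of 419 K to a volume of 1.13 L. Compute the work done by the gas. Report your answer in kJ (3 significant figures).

W ≈ -11.8 kJ

Isothermal: W = nRT ln(V₂/V₁) = P₁V₁ ln(V₂/V₁).
P₁V₁ = (1980 kPa)(4.39 L) = 8692 J.
W = 8692 × ln(1.13/4.39) = 8692 × -1.357
W_by_gas = -11796 J.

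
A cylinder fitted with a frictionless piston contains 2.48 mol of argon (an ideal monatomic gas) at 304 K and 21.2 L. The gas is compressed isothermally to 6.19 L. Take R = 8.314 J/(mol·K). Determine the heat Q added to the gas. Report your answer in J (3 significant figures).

Q ≈ -7720 J

Isothermal ⇒ ΔU = 0, so Q = W = nRT ln(V₂/V₁).
Q = (2.48)(8.314)(304) ln(6.19/21.2) = 6268 × -1.231 = -7716 J.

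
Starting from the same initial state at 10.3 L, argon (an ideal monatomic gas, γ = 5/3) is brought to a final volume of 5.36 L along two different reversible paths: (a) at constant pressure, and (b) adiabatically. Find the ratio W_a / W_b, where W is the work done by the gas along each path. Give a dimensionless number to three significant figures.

Path (a) isobaric: W = P₁(V₂ − V₁) → W_a/(P₁V₁) = -0.4796.
Path (b) adiabatic: W = P₁V₁(1 − (V₁/V₂)^(γ−1))/(γ−1) → W_b/(P₁V₁) = -0.8185.
W_a / W_b = -0.4796 / -0.8185 = 0.586.

W_a / W_b ≈ 0.586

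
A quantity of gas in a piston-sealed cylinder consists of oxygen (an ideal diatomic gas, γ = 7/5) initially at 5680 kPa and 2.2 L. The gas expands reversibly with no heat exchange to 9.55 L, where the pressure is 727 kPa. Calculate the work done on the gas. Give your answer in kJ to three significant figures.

Adiabatic: W = (P₁V₁ − P₂V₂)/(γ − 1) with γ = 7/5.
P₁V₁ = 12496 J, P₂V₂ = 6943 J.
W = (12496 − 6943) / 0.4 = 13883 J.
Work on gas = −W_by = -13883 J.

W ≈ -13.9 kJ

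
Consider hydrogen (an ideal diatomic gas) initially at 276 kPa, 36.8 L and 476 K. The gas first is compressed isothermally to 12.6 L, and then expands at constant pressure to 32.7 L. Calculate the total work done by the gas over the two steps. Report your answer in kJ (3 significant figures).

Step 1 (isothermal): W = P₁V₁ ln(V₂/V₁) = (10157) ln(12.6/36.8) = -10886 J.
After step 1: P = 806.1 kPa, V = 12.6 L, T = 476 K.
Step 2 (isobaric): W = PΔV = (806.1 kPa)(32.7 − 12.6 L) = 16203 J.
W_total = -10886 + 16203 = 5316 J.

W_total ≈ 5.32 kJ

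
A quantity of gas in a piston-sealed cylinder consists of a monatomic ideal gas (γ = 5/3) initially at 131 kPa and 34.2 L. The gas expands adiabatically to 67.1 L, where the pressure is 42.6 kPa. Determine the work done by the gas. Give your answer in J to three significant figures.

W ≈ 2430 J

Adiabatic: W = (P₁V₁ − P₂V₂)/(γ − 1) with γ = 5/3.
P₁V₁ = 4480 J, P₂V₂ = 2858 J.
W = (4480 − 2858) / 0.6667 = 2433 J.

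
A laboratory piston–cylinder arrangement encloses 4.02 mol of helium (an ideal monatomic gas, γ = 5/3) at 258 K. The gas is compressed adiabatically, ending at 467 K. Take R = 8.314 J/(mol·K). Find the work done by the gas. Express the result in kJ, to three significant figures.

W ≈ -10.5 kJ

Adiabatic ⇒ Q = 0, so W_by = −ΔU = nCᵥ(T₁ − T₂).
Cᵥ = 3R/2 = 12.47 J/(mol·K).
W = (4.02)(12.47)(258 − 467) = -10478 J.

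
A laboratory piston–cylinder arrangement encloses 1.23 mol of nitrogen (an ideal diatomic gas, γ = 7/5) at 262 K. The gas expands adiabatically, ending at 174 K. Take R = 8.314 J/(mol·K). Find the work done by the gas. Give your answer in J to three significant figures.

Adiabatic ⇒ Q = 0, so W_by = −ΔU = nCᵥ(T₁ − T₂).
Cᵥ = 5R/2 = 20.79 J/(mol·K).
W = (1.23)(20.79)(262 − 174) = 2250 J.

W ≈ 2250 J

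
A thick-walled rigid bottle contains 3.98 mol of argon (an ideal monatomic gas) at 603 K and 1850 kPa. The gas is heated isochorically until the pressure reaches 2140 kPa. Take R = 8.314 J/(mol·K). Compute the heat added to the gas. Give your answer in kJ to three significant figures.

Q ≈ 4.69 kJ

Constant volume ⇒ W = 0, so Q = ΔU = nCᵥΔT with Cᵥ = 3R/2 = 12.47 J/(mol·K).
At constant V, T₂/T₁ = P₂/P₁ ⇒ ΔT = T₁(P₂/P₁ − 1) = 603·(2140/1850 − 1) = 94.52 K.
ΔU = (3.98)(12.47)(94.52) = 4692 J.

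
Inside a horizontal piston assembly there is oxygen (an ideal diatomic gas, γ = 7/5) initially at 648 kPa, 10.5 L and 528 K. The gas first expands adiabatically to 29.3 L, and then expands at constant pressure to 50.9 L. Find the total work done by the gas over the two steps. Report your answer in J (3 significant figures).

W_total ≈ 9050 J

Step 1 (adiabatic): W = (P₁V₁ − P₂V₂)/(γ−1) = (6804 − 4513)/0.4 = 5727 J.
After step 1: P = 154 kPa, V = 29.3 L, T = 350.2 K.
Step 2 (isobaric): W = PΔV = (154 kPa)(50.9 − 29.3 L) = 3327 J.
W_total = 5727 + 3327 = 9054 J.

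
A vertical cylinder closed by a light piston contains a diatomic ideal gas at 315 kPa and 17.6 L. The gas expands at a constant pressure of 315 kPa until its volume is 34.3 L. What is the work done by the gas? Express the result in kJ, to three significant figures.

W ≈ 5.26 kJ

Isobaric: W = P ΔV.
W = (315 kPa)(34.3 − 17.6 L) = (315)(16.7) = 5260 J.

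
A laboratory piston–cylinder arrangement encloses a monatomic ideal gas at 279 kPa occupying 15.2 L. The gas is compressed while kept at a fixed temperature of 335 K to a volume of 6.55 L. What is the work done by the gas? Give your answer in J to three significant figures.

W ≈ -3570 J

Isothermal: W = nRT ln(V₂/V₁) = P₁V₁ ln(V₂/V₁).
P₁V₁ = (279 kPa)(15.2 L) = 4241 J.
W = 4241 × ln(6.55/15.2) = 4241 × -0.8418
W_by_gas = -3570 J.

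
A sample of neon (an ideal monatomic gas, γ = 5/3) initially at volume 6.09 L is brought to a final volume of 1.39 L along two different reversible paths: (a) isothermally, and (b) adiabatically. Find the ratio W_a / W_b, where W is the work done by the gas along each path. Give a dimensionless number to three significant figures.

W_a / W_b ≈ 0.587

Path (a) isothermal: W = P₁V₁ ln(V₂/V₁) → W_a/(P₁V₁) = -1.477.
Path (b) adiabatic: W = P₁V₁(1 − (V₁/V₂)^(γ−1))/(γ−1) → W_b/(P₁V₁) = -2.516.
W_a / W_b = -1.477 / -2.516 = 0.5871.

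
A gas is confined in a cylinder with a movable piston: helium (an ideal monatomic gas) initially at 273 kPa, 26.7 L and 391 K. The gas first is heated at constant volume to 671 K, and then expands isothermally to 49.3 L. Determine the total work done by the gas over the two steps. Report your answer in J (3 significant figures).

Step 1 (isochoric): W = 0 (constant volume).
After step 1: P = 468.5 kPa (V unchanged).
Step 2 (isothermal): W = P₁V₁ ln(V₂/V₁) = (12509) ln(49.3/26.7) = 7671 J.
W_total = 0 + 7671 = 7671 J.

W_total ≈ 7670 J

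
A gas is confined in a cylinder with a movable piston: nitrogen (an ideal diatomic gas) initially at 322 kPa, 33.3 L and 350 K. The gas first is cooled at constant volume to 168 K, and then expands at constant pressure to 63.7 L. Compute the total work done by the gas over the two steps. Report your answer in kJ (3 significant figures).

W_total ≈ 4.70 kJ

Step 1 (isochoric): W = 0 (constant volume).
After step 1: P = 154.6 kPa (V unchanged).
Step 2 (isobaric): W = PΔV = (154.6 kPa)(63.7 − 33.3 L) = 4699 J.
W_total = 0 + 4699 = 4699 J.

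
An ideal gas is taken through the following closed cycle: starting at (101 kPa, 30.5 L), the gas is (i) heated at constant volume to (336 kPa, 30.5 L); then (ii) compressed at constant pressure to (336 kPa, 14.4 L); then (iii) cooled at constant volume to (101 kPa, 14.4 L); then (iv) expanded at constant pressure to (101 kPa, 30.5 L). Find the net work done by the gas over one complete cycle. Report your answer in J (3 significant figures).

W_net ≈ -3780 J

Constant-volume legs do no work.
W(ii) = (336)(14.4 − 30.5) = -5410 J; W(iv) = (101)(30.5 − 14.4) = 1626 J.
W_net = -5410 + 1626 = -3784 J (the counter-clockwise enclosed area).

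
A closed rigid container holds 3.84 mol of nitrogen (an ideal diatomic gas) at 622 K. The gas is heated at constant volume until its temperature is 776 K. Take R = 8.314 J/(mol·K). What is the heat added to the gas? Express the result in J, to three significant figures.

Q ≈ 12300 J

Constant volume ⇒ W = 0, so Q = ΔU = nCᵥΔT with Cᵥ = 5R/2 = 20.79 J/(mol·K).
ΔU = (3.84)(20.79)(776 − 622) = 12291 J.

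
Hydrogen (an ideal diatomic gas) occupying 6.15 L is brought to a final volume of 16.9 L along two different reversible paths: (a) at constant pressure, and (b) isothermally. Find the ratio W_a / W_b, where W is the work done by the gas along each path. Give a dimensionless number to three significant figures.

W_a / W_b ≈ 1.73

Path (a) isobaric: W = P₁(V₂ − V₁) → W_a/(P₁V₁) = 1.748.
Path (b) isothermal: W = P₁V₁ ln(V₂/V₁) → W_b/(P₁V₁) = 1.011.
W_a / W_b = 1.748 / 1.011 = 1.729.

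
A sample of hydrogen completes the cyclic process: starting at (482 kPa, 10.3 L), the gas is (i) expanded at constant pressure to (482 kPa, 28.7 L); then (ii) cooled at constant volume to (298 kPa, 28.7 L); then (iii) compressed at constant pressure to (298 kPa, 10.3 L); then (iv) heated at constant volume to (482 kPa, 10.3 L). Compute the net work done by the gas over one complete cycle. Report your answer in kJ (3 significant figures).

W_net ≈ 3.39 kJ

Constant-volume legs do no work.
W(i) = (482)(28.7 − 10.3) = 8869 J; W(iii) = (298)(10.3 − 28.7) = -5483 J.
W_net = 8869 − 5483 = 3386 J (the clockwise enclosed area).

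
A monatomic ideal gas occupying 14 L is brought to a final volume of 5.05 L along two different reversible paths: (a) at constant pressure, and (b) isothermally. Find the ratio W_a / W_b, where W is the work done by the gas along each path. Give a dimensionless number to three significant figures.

Path (a) isobaric: W = P₁(V₂ − V₁) → W_a/(P₁V₁) = -0.6393.
Path (b) isothermal: W = P₁V₁ ln(V₂/V₁) → W_b/(P₁V₁) = -1.02.
W_a / W_b = -0.6393 / -1.02 = 0.627.

W_a / W_b ≈ 0.627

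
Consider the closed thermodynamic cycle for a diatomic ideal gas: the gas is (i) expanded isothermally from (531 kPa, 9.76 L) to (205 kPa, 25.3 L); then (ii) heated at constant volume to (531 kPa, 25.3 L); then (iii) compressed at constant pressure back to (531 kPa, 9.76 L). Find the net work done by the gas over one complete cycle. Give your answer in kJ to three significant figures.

W_net ≈ -3.32 kJ

Leg (i): W = PᵢVᵢ ln(V_f/Vᵢ) = (5183) ln(25.3/9.76) = 4936 J.
Leg (ii): W = 0.
Leg (iii): W = PΔV = (531)(9.76 − 25.3) = -8252 J.
W_net = 4936 − 8252 = -3315 J.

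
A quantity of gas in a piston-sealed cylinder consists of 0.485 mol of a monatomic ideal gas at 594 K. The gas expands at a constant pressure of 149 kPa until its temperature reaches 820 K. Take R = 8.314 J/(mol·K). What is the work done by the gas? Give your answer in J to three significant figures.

Isobaric: W = P ΔV = nR ΔT.
W = (0.485)(8.314)(820 − 594) = 911.3 J.

W ≈ 911 J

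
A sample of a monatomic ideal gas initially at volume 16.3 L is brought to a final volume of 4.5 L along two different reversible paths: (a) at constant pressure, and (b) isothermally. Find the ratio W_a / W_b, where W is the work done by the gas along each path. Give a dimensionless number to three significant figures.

Path (a) isobaric: W = P₁(V₂ − V₁) → W_a/(P₁V₁) = -0.7239.
Path (b) isothermal: W = P₁V₁ ln(V₂/V₁) → W_b/(P₁V₁) = -1.287.
W_a / W_b = -0.7239 / -1.287 = 0.5625.

W_a / W_b ≈ 0.562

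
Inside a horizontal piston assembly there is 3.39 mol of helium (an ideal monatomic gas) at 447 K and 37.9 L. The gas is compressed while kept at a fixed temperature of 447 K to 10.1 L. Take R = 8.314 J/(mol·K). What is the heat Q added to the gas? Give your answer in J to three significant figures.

Q ≈ -16700 J

Isothermal ⇒ ΔU = 0, so Q = W = nRT ln(V₂/V₁).
Q = (3.39)(8.314)(447) ln(10.1/37.9) = 12598 × -1.322 = -16660 J.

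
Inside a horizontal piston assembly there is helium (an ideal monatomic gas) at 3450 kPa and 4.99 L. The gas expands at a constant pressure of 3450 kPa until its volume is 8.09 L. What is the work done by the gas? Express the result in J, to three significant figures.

Isobaric: W = P ΔV.
W = (3450 kPa)(8.09 − 4.99 L) = (3450)(3.1) = 10695 J.

W ≈ 10700 J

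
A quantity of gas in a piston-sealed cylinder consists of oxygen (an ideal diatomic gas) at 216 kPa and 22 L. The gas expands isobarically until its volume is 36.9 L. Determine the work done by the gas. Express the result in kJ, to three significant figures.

Isobaric: W = P ΔV.
W = (216 kPa)(36.9 − 22 L) = (216)(14.9) = 3218 J.

W ≈ 3.22 kJ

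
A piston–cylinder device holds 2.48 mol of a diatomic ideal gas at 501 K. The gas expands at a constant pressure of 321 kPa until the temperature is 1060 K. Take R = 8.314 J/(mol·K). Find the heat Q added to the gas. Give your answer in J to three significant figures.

Q ≈ 40300 J

Isobaric: W = nRΔT = (2.48)(8.314)(559) = 11526 J.
ΔU = nCᵥΔT with Cᵥ = 5R/2: ΔU = (2.48)(20.79)(559) = 28815 J.
Q = ΔU + W = 28815 + 11526 = 40341 J.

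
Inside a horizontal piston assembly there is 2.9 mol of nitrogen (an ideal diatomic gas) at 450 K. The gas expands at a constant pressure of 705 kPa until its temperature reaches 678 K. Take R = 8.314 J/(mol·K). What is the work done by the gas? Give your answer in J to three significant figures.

Isobaric: W = P ΔV = nR ΔT.
W = (2.9)(8.314)(678 − 450) = 5497 J.

W ≈ 5500 J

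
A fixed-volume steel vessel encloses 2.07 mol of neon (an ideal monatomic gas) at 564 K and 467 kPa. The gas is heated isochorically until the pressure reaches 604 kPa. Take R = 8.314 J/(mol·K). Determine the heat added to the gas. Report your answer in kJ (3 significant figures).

Q ≈ 4.27 kJ

Constant volume ⇒ W = 0, so Q = ΔU = nCᵥΔT with Cᵥ = 3R/2 = 12.47 J/(mol·K).
At constant V, T₂/T₁ = P₂/P₁ ⇒ ΔT = T₁(P₂/P₁ − 1) = 564·(604/467 − 1) = 165.5 K.
ΔU = (2.07)(12.47)(165.5) = 4271 J.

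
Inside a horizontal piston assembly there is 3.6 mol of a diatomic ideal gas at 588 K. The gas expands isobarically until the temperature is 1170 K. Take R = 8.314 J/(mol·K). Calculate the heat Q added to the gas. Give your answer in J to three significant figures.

Q ≈ 61000 J

Isobaric: W = nRΔT = (3.6)(8.314)(582) = 17419 J.
ΔU = nCᵥΔT with Cᵥ = 5R/2: ΔU = (3.6)(20.79)(582) = 43549 J.
Q = ΔU + W = 43549 + 17419 = 60968 J.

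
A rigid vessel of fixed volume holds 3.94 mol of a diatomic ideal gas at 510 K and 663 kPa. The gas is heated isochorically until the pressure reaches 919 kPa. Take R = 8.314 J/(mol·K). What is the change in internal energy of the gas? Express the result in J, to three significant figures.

Constant volume ⇒ W = 0, so Q = ΔU = nCᵥΔT with Cᵥ = 5R/2 = 20.79 J/(mol·K).
At constant V, T₂/T₁ = P₂/P₁ ⇒ ΔT = T₁(P₂/P₁ − 1) = 510·(919/663 − 1) = 196.9 K.
ΔU = (3.94)(20.79)(196.9) = 16127 J.

ΔU ≈ 16100 J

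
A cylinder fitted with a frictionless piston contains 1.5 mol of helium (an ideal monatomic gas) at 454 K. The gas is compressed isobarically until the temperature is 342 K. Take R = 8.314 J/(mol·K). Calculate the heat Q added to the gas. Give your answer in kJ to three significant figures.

Q ≈ -3.49 kJ

Isobaric: W = nRΔT = (1.5)(8.314)(-112) = -1397 J.
ΔU = nCᵥΔT with Cᵥ = 3R/2: ΔU = (1.5)(12.47)(-112) = -2095 J.
Q = ΔU + W = -2095 − 1397 = -3492 J.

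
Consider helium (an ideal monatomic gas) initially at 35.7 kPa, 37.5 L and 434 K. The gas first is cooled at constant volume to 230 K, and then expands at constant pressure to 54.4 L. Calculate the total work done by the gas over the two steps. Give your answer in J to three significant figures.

W_total ≈ 320 J

Step 1 (isochoric): W = 0 (constant volume).
After step 1: P = 18.92 kPa (V unchanged).
Step 2 (isobaric): W = PΔV = (18.92 kPa)(54.4 − 37.5 L) = 319.7 J.
W_total = 0 + 319.7 = 319.7 J.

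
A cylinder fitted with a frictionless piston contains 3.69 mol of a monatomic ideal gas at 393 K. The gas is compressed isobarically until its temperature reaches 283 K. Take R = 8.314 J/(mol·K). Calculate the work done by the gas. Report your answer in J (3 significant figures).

W ≈ -3370 J

Isobaric: W = P ΔV = nR ΔT.
W = (3.69)(8.314)(283 − 393) = -3375 J.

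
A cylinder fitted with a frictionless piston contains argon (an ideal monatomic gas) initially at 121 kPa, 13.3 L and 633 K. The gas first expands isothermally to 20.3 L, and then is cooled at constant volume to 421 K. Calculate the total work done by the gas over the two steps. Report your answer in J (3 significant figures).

Step 1 (isothermal): W = P₁V₁ ln(V₂/V₁) = (1609) ln(20.3/13.3) = 680.5 J.
Step 2 (isochoric): W = 0 (constant volume).
W_total = 680.5 + 0 = 680.5 J.

W_total ≈ 681 J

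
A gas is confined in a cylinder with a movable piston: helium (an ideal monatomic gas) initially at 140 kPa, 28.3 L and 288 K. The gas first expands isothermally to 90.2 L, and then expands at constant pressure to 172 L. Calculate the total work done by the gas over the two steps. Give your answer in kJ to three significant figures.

W_total ≈ 8.19 kJ

Step 1 (isothermal): W = P₁V₁ ln(V₂/V₁) = (3962) ln(90.2/28.3) = 4593 J.
After step 1: P = 43.92 kPa, V = 90.2 L, T = 288 K.
Step 2 (isobaric): W = PΔV = (43.92 kPa)(172 − 90.2 L) = 3593 J.
W_total = 4593 + 3593 = 8186 J.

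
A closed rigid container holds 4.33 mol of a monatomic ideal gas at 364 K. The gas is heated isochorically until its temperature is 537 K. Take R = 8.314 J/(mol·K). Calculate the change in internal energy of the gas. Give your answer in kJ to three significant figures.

Constant volume ⇒ W = 0, so Q = ΔU = nCᵥΔT with Cᵥ = 3R/2 = 12.47 J/(mol·K).
ΔU = (4.33)(12.47)(537 − 364) = 9342 J.

ΔU ≈ 9.34 kJ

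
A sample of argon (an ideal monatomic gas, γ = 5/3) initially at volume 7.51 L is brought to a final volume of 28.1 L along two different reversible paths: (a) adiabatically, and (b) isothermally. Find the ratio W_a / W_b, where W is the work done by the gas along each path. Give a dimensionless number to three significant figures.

W_a / W_b ≈ 0.665

Path (a) adiabatic: W = P₁V₁(1 − (V₁/V₂)^(γ−1))/(γ−1) → W_a/(P₁V₁) = 0.8776.
Path (b) isothermal: W = P₁V₁ ln(V₂/V₁) → W_b/(P₁V₁) = 1.32.
W_a / W_b = 0.8776 / 1.32 = 0.6651.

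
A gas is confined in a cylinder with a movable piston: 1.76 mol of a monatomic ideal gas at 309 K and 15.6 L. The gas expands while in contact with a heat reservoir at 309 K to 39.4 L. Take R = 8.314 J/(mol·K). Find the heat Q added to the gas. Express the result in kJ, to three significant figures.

Isothermal ⇒ ΔU = 0, so Q = W = nRT ln(V₂/V₁).
Q = (1.76)(8.314)(309) ln(39.4/15.6) = 4521 × 0.9265 = 4189 J.

Q ≈ 4.19 kJ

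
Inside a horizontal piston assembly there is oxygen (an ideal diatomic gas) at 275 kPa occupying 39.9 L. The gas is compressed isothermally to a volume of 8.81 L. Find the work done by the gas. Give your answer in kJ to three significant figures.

Isothermal: W = nRT ln(V₂/V₁) = P₁V₁ ln(V₂/V₁).
P₁V₁ = (275 kPa)(39.9 L) = 10972 J.
W = 10972 × ln(8.81/39.9) = 10972 × -1.51
W_by_gas = -16574 J.

W ≈ -16.6 kJ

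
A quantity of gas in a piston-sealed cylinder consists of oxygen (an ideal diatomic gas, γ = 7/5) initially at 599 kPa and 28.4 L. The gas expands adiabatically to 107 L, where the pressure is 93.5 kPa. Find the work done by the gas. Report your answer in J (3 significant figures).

Adiabatic: W = (P₁V₁ − P₂V₂)/(γ − 1) with γ = 7/5.
P₁V₁ = 17012 J, P₂V₂ = 10004 J.
W = (17012 − 10004) / 0.4 = 17518 J.

W ≈ 17500 J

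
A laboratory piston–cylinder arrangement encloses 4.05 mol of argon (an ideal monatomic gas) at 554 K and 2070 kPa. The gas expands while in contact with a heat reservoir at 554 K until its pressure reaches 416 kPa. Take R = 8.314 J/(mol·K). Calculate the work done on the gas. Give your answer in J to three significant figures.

Isothermal process: W = nRT ln(V₂/V₁) = nRT ln(P₁/P₂).
W = (4.05)(8.314)(554) × ln(2070/416)
  = 18654 × ln(4.976) = 18654 × 1.605
W_by_gas = 29933 J; work on gas = −W_by = -29933 J.

W ≈ -29900 J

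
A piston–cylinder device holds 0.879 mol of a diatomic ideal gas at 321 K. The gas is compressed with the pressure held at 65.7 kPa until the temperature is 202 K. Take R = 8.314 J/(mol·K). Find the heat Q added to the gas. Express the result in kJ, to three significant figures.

Q ≈ -3.04 kJ

Isobaric: W = nRΔT = (0.879)(8.314)(-119) = -869.7 J.
ΔU = nCᵥΔT with Cᵥ = 5R/2: ΔU = (0.879)(20.79)(-119) = -2174 J.
Q = ΔU + W = -2174 − 869.7 = -3044 J.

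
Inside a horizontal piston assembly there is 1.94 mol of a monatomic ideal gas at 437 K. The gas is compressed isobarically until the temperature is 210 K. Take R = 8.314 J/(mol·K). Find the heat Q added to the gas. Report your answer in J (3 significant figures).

Q ≈ -9150 J

Isobaric: W = nRΔT = (1.94)(8.314)(-227) = -3661 J.
ΔU = nCᵥΔT with Cᵥ = 3R/2: ΔU = (1.94)(12.47)(-227) = -5492 J.
Q = ΔU + W = -5492 − 3661 = -9153 J.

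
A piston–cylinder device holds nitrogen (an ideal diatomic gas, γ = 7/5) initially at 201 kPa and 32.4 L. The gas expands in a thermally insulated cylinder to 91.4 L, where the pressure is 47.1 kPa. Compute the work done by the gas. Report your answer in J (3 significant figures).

W ≈ 5520 J

Adiabatic: W = (P₁V₁ − P₂V₂)/(γ − 1) with γ = 7/5.
P₁V₁ = 6512 J, P₂V₂ = 4305 J.
W = (6512 − 4305) / 0.4 = 5519 J.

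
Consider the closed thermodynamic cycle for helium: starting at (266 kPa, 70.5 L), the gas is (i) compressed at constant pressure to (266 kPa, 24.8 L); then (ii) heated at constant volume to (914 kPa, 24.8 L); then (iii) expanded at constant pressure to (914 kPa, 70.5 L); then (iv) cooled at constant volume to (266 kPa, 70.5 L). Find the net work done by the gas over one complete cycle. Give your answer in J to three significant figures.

Constant-volume legs do no work.
W(i) = (266)(24.8 − 70.5) = -12156 J; W(iii) = (914)(70.5 − 24.8) = 41770 J.
W_net = -12156 + 41770 = 29614 J (the clockwise enclosed area).

W_net ≈ 29600 J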